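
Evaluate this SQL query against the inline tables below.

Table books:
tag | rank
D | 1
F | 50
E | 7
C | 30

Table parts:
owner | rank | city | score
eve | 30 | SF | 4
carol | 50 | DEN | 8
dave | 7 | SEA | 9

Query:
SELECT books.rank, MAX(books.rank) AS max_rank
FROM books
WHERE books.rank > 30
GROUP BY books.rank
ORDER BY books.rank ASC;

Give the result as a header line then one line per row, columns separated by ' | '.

== RESULT ==
books.rank | max_rank
50 | 50

Derivation:
After WHERE (1 rows):
books.tag | books.rank
F | 50
After GROUP BY (1 rows):
books.rank | max_rank
50 | 50
After ORDER BY (1 rows):
books.rank | max_rank
50 | 50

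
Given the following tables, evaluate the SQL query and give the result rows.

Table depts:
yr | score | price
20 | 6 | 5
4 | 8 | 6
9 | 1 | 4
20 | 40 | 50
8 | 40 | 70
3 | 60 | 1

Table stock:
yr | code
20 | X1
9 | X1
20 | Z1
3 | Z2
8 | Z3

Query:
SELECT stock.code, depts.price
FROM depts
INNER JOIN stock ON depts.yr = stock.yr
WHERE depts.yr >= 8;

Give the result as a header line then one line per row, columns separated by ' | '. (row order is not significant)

== RESULT ==
stock.code | depts.price
X1 | 5
Z1 | 5
X1 | 4
X1 | 50
Z1 | 50
Z3 | 70

Derivation:
After JOIN stock (7 rows):
depts.yr | depts.score | depts.price | stock.yr | stock.code
20 | 6 | 5 | 20 | X1
20 | 6 | 5 | 20 | Z1
9 | 1 | 4 | 9 | X1
20 | 40 | 50 | 20 | X1
20 | 40 | 50 | 20 | Z1
8 | 40 | 70 | 8 | Z3
3 | 60 | 1 | 3 | Z2
After WHERE (6 rows):
depts.yr | depts.score | depts.price | stock.yr | stock.code
20 | 6 | 5 | 20 | X1
20 | 6 | 5 | 20 | Z1
9 | 1 | 4 | 9 | X1
20 | 40 | 50 | 20 | X1
20 | 40 | 50 | 20 | Z1
8 | 40 | 70 | 8 | Z3
After SELECT (6 rows):
stock.code | depts.price
X1 | 5
Z1 | 5
X1 | 4
X1 | 50
Z1 | 50
Z3 | 70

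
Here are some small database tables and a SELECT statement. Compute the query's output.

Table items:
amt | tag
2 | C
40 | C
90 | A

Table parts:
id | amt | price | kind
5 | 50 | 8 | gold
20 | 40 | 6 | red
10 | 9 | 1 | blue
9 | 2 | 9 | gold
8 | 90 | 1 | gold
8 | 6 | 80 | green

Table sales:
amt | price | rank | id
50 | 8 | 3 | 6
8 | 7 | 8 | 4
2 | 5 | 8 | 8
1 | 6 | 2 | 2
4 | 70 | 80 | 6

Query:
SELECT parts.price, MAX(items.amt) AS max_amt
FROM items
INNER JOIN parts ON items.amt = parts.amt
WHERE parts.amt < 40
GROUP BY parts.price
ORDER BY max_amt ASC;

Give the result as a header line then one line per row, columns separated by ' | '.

== RESULT ==
parts.price | max_amt
9 | 2

Derivation:
After JOIN parts (3 rows):
items.amt | items.tag | parts.id | parts.amt | parts.price | parts.kind
2 | C | 9 | 2 | 9 | gold
40 | C | 20 | 40 | 6 | red
90 | A | 8 | 90 | 1 | gold
After WHERE (1 rows):
items.amt | items.tag | parts.id | parts.amt | parts.price | parts.kind
2 | C | 9 | 2 | 9 | gold
After GROUP BY (1 rows):
parts.price | max_amt
9 | 2
After ORDER BY (1 rows):
parts.price | max_amt
9 | 2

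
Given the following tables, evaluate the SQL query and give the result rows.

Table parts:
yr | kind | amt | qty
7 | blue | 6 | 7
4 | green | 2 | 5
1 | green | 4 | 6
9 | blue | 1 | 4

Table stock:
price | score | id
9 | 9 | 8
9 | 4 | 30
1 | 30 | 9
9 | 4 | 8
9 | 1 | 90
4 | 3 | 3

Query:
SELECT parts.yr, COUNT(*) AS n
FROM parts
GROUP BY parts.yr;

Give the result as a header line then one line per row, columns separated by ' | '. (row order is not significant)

After GROUP BY (4 rows):
parts.yr | n
7 | 1
4 | 1
1 | 1
9 | 1

== RESULT ==
parts.yr | n
7 | 1
4 | 1
1 | 1
9 | 1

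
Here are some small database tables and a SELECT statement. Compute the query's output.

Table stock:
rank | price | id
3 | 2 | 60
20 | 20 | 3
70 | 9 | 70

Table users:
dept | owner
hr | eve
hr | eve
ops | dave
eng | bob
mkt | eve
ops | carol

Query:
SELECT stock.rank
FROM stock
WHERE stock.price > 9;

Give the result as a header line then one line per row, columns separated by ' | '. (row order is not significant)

After WHERE (1 rows):
stock.rank | stock.price | stock.id
20 | 20 | 3
After SELECT (1 rows):
stock.rank
20

== RESULT ==
stock.rank
20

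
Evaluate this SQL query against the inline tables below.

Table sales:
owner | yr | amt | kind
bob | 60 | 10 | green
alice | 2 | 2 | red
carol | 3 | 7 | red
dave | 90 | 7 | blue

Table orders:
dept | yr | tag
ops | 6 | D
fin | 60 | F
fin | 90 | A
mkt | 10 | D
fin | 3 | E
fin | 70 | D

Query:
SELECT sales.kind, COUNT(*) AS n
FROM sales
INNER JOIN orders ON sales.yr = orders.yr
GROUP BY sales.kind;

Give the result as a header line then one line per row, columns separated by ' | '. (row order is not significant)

After JOIN orders (3 rows):
sales.owner | sales.yr | sales.amt | sales.kind | orders.dept | orders.yr | orders.tag
bob | 60 | 10 | green | fin | 60 | F
carol | 3 | 7 | red | fin | 3 | E
dave | 90 | 7 | blue | fin | 90 | A
After GROUP BY (3 rows):
sales.kind | n
green | 1
red | 1
blue | 1

== RESULT ==
sales.kind | n
green | 1
red | 1
blue | 1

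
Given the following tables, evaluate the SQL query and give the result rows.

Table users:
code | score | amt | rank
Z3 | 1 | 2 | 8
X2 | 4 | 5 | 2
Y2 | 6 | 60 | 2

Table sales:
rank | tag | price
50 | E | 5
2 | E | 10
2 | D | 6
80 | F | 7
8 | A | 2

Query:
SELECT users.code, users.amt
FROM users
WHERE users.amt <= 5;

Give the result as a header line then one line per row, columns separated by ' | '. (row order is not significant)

== RESULT ==
users.code | users.amt
Z3 | 2
X2 | 5

Derivation:
After WHERE (2 rows):
users.code | users.score | users.amt | users.rank
Z3 | 1 | 2 | 8
X2 | 4 | 5 | 2
After SELECT (2 rows):
users.code | users.amt
Z3 | 2
X2 | 5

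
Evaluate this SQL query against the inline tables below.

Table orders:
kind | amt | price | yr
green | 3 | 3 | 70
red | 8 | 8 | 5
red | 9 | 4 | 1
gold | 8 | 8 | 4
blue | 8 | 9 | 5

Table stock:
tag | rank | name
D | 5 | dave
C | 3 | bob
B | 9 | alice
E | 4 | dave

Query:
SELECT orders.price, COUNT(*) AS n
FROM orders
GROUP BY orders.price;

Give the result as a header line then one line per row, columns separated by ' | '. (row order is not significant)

== RESULT ==
orders.price | n
3 | 1
8 | 2
4 | 1
9 | 1

Derivation:
After GROUP BY (4 rows):
orders.price | n
3 | 1
8 | 2
4 | 1
9 | 1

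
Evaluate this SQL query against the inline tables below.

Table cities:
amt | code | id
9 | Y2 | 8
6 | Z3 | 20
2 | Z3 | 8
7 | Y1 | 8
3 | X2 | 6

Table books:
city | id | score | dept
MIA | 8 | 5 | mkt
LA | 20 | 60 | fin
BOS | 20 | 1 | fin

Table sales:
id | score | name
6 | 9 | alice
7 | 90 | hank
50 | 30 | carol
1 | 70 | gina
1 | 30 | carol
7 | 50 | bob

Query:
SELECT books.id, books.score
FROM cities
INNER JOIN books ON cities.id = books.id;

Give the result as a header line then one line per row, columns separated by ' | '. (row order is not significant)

After JOIN books (5 rows):
cities.amt | cities.code | cities.id | books.city | books.id | books.score | books.dept
9 | Y2 | 8 | MIA | 8 | 5 | mkt
6 | Z3 | 20 | LA | 20 | 60 | fin
6 | Z3 | 20 | BOS | 20 | 1 | fin
2 | Z3 | 8 | MIA | 8 | 5 | mkt
7 | Y1 | 8 | MIA | 8 | 5 | mkt
After SELECT (5 rows):
books.id | books.score
8 | 5
20 | 60
20 | 1
8 | 5
8 | 5

== RESULT ==
books.id | books.score
8 | 5
20 | 60
20 | 1
8 | 5
8 | 5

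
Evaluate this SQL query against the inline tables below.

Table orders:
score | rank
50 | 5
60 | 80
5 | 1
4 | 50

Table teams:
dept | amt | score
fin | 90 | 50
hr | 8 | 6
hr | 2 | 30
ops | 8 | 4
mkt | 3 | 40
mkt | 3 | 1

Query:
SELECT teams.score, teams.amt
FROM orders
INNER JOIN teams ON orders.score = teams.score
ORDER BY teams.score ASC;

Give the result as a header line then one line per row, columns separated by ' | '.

After JOIN teams (2 rows):
orders.score | orders.rank | teams.dept | teams.amt | teams.score
50 | 5 | fin | 90 | 50
4 | 50 | ops | 8 | 4
After SELECT (2 rows):
teams.score | teams.amt
50 | 90
4 | 8
After ORDER BY (2 rows):
teams.score | teams.amt
4 | 8
50 | 90

== RESULT ==
teams.score | teams.amt
4 | 8
50 | 90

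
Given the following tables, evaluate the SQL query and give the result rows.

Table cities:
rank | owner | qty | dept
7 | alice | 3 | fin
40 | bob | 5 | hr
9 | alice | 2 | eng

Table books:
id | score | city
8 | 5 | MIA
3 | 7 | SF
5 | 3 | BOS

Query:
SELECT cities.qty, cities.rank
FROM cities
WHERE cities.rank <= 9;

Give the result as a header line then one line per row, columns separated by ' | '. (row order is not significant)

== RESULT ==
cities.qty | cities.rank
3 | 7
2 | 9

Derivation:
After WHERE (2 rows):
cities.rank | cities.owner | cities.qty | cities.dept
7 | alice | 3 | fin
9 | alice | 2 | eng
After SELECT (2 rows):
cities.qty | cities.rank
3 | 7
2 | 9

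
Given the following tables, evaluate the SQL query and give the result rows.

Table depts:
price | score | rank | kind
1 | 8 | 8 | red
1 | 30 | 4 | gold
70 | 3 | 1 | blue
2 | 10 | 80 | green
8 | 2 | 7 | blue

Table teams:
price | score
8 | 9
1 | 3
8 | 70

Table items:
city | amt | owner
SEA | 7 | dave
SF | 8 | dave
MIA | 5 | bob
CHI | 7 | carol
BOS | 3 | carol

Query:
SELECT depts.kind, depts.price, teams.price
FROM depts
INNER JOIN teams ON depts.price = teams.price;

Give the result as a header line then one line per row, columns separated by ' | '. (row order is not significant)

After JOIN teams (4 rows):
depts.price | depts.score | depts.rank | depts.kind | teams.price | teams.score
1 | 8 | 8 | red | 1 | 3
1 | 30 | 4 | gold | 1 | 3
8 | 2 | 7 | blue | 8 | 9
8 | 2 | 7 | blue | 8 | 70
After SELECT (4 rows):
depts.kind | depts.price | teams.price
red | 1 | 1
gold | 1 | 1
blue | 8 | 8
blue | 8 | 8

== RESULT ==
depts.kind | depts.price | teams.price
red | 1 | 1
gold | 1 | 1
blue | 8 | 8
blue | 8 | 8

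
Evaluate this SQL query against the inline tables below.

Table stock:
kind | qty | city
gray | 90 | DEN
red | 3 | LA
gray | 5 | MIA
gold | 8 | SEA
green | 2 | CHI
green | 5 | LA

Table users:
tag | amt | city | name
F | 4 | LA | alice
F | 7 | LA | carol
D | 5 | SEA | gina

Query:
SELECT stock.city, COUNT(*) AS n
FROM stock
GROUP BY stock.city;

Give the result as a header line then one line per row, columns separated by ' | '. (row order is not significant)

After GROUP BY (5 rows):
stock.city | n
DEN | 1
LA | 2
MIA | 1
SEA | 1
CHI | 1

== RESULT ==
stock.city | n
DEN | 1
LA | 2
MIA | 1
SEA | 1
CHI | 1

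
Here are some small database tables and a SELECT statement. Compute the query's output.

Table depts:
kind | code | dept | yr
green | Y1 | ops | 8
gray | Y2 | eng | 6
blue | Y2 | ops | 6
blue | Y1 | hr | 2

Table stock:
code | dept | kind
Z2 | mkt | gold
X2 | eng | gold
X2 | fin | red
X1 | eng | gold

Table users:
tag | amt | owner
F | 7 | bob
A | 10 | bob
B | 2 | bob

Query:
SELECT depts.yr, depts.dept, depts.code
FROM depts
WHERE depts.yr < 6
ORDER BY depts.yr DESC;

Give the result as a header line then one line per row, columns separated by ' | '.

== RESULT ==
depts.yr | depts.dept | depts.code
2 | hr | Y1

Derivation:
After WHERE (1 rows):
depts.kind | depts.code | depts.dept | depts.yr
blue | Y1 | hr | 2
After SELECT (1 rows):
depts.yr | depts.dept | depts.code
2 | hr | Y1
After ORDER BY (1 rows):
depts.yr | depts.dept | depts.code
2 | hr | Y1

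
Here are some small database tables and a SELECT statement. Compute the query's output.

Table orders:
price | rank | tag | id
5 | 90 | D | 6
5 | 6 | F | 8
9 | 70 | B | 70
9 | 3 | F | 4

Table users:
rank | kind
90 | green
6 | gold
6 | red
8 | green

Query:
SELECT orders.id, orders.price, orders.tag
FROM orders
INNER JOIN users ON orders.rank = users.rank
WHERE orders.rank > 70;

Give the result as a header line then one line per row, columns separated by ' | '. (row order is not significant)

After JOIN users (3 rows):
orders.price | orders.rank | orders.tag | orders.id | users.rank | users.kind
5 | 90 | D | 6 | 90 | green
5 | 6 | F | 8 | 6 | gold
5 | 6 | F | 8 | 6 | red
After WHERE (1 rows):
orders.price | orders.rank | orders.tag | orders.id | users.rank | users.kind
5 | 90 | D | 6 | 90 | green
After SELECT (1 rows):
orders.id | orders.price | orders.tag
6 | 5 | D

== RESULT ==
orders.id | orders.price | orders.tag
6 | 5 | D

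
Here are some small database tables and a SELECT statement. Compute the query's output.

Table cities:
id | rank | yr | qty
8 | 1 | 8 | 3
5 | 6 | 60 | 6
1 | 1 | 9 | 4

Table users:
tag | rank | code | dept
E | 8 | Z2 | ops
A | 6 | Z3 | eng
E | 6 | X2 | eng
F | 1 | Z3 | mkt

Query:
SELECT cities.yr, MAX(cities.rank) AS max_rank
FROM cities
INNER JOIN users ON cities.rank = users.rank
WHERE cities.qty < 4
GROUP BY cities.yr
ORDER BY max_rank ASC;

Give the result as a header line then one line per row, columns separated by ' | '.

After JOIN users (4 rows):
cities.id | cities.rank | cities.yr | cities.qty | users.tag | users.rank | users.code | users.dept
8 | 1 | 8 | 3 | F | 1 | Z3 | mkt
5 | 6 | 60 | 6 | A | 6 | Z3 | eng
5 | 6 | 60 | 6 | E | 6 | X2 | eng
1 | 1 | 9 | 4 | F | 1 | Z3 | mkt
After WHERE (1 rows):
cities.id | cities.rank | cities.yr | cities.qty | users.tag | users.rank | users.code | users.dept
8 | 1 | 8 | 3 | F | 1 | Z3 | mkt
After GROUP BY (1 rows):
cities.yr | max_rank
8 | 1
After ORDER BY (1 rows):
cities.yr | max_rank
8 | 1

== RESULT ==
cities.yr | max_rank
8 | 1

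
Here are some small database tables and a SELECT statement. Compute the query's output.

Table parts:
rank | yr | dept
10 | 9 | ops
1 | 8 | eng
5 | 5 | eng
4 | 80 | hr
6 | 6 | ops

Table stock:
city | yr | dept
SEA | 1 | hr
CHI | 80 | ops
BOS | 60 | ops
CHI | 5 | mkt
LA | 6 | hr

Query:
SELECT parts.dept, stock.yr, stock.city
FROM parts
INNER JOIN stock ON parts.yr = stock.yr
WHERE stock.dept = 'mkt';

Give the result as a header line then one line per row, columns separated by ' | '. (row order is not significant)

== RESULT ==
parts.dept | stock.yr | stock.city
eng | 5 | CHI

Derivation:
After JOIN stock (3 rows):
parts.rank | parts.yr | parts.dept | stock.city | stock.yr | stock.dept
5 | 5 | eng | CHI | 5 | mkt
4 | 80 | hr | CHI | 80 | ops
6 | 6 | ops | LA | 6 | hr
After WHERE (1 rows):
parts.rank | parts.yr | parts.dept | stock.city | stock.yr | stock.dept
5 | 5 | eng | CHI | 5 | mkt
After SELECT (1 rows):
parts.dept | stock.yr | stock.city
eng | 5 | CHI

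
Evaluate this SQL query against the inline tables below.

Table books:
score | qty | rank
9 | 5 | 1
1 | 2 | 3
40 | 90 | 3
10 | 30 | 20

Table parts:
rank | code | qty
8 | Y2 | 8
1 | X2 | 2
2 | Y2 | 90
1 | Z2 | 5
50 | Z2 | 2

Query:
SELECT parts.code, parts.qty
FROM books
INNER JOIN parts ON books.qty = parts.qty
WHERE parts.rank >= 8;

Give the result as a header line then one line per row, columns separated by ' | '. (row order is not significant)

== RESULT ==
parts.code | parts.qty
Z2 | 2

Derivation:
After JOIN parts (4 rows):
books.score | books.qty | books.rank | parts.rank | parts.code | parts.qty
9 | 5 | 1 | 1 | Z2 | 5
1 | 2 | 3 | 1 | X2 | 2
1 | 2 | 3 | 50 | Z2 | 2
40 | 90 | 3 | 2 | Y2 | 90
After WHERE (1 rows):
books.score | books.qty | books.rank | parts.rank | parts.code | parts.qty
1 | 2 | 3 | 50 | Z2 | 2
After SELECT (1 rows):
parts.code | parts.qty
Z2 | 2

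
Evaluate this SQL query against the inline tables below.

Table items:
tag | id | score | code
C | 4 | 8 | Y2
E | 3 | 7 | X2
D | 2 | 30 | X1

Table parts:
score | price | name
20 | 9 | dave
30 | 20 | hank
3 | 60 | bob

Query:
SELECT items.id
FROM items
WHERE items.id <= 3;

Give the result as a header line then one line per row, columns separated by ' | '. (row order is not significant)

== RESULT ==
items.id
3
2

Derivation:
After WHERE (2 rows):
items.tag | items.id | items.score | items.code
E | 3 | 7 | X2
D | 2 | 30 | X1
After SELECT (2 rows):
items.id
3
2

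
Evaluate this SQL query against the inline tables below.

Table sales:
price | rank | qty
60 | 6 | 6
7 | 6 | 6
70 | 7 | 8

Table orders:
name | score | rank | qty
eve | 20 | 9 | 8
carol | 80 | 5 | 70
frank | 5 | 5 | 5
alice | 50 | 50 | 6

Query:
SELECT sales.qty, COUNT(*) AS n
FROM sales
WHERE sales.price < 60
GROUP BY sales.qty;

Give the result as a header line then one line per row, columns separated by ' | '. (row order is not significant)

== RESULT ==
sales.qty | n
6 | 1

Derivation:
After WHERE (1 rows):
sales.price | sales.rank | sales.qty
7 | 6 | 6
After GROUP BY (1 rows):
sales.qty | n
6 | 1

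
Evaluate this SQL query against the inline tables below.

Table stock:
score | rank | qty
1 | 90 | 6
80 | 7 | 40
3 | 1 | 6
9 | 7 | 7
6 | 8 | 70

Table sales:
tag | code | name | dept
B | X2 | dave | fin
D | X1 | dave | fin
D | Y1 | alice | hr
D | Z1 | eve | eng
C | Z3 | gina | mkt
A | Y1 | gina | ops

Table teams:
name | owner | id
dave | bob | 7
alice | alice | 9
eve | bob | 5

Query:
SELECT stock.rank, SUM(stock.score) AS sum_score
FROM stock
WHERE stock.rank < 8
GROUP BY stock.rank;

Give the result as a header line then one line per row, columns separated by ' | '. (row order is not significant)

== RESULT ==
stock.rank | sum_score
7 | 89
1 | 3

Derivation:
After WHERE (3 rows):
stock.score | stock.rank | stock.qty
80 | 7 | 40
3 | 1 | 6
9 | 7 | 7
After GROUP BY (2 rows):
stock.rank | sum_score
7 | 89
1 | 3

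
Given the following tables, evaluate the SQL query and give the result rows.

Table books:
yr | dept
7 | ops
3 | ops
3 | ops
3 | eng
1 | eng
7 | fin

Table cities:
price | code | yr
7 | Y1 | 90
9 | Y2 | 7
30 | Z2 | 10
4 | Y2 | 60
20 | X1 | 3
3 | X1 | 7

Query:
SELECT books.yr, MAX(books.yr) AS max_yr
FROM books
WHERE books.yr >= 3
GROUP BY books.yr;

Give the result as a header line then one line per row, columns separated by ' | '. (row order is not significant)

== RESULT ==
books.yr | max_yr
7 | 7
3 | 3

Derivation:
After WHERE (5 rows):
books.yr | books.dept
7 | ops
3 | ops
3 | ops
3 | eng
7 | fin
After GROUP BY (2 rows):
books.yr | max_yr
7 | 7
3 | 3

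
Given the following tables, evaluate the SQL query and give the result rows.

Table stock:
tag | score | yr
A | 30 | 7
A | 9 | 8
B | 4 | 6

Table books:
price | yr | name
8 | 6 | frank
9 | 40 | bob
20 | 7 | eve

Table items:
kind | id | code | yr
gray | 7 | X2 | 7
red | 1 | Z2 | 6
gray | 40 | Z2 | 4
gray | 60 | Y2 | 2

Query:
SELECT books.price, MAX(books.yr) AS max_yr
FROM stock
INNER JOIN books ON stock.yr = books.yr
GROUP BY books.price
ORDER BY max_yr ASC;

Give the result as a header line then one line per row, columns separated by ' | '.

After JOIN books (2 rows):
stock.tag | stock.score | stock.yr | books.price | books.yr | books.name
A | 30 | 7 | 20 | 7 | eve
B | 4 | 6 | 8 | 6 | frank
After GROUP BY (2 rows):
books.price | max_yr
20 | 7
8 | 6
After ORDER BY (2 rows):
books.price | max_yr
8 | 6
20 | 7

== RESULT ==
books.price | max_yr
8 | 6
20 | 7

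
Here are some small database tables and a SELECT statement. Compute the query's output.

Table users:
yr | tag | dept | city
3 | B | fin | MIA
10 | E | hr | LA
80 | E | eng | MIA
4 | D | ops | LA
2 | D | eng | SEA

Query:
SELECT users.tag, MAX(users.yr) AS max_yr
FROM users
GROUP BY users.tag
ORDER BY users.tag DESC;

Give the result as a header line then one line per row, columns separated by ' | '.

== RESULT ==
users.tag | max_yr
E | 80
D | 4
B | 3

Derivation:
After GROUP BY (3 rows):
users.tag | max_yr
B | 3
E | 80
D | 4
After ORDER BY (3 rows):
users.tag | max_yr
E | 80
D | 4
B | 3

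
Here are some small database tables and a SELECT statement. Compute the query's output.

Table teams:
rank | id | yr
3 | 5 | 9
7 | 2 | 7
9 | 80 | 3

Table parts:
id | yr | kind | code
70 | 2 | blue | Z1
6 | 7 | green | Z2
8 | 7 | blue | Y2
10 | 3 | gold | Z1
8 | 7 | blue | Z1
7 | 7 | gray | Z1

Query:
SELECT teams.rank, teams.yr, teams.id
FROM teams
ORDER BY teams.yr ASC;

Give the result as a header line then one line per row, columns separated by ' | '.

After SELECT (3 rows):
teams.rank | teams.yr | teams.id
3 | 9 | 5
7 | 7 | 2
9 | 3 | 80
After ORDER BY (3 rows):
teams.rank | teams.yr | teams.id
9 | 3 | 80
7 | 7 | 2
3 | 9 | 5

== RESULT ==
teams.rank | teams.yr | teams.id
9 | 3 | 80
7 | 7 | 2
3 | 9 | 5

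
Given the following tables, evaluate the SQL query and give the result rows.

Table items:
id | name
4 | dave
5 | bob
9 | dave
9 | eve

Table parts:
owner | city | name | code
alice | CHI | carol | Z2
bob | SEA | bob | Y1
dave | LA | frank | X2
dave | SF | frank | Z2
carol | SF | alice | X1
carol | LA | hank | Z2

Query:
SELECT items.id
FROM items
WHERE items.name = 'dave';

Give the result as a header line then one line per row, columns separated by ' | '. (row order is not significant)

== RESULT ==
items.id
4
9

Derivation:
After WHERE (2 rows):
items.id | items.name
4 | dave
9 | dave
After SELECT (2 rows):
items.id
4
9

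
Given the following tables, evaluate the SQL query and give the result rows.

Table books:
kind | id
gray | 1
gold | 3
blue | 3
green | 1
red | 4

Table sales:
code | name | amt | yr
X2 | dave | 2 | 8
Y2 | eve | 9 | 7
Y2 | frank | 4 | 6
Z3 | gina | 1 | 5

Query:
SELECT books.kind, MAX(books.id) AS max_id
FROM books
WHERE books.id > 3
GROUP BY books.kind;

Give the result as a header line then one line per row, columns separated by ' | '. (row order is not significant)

== RESULT ==
books.kind | max_id
red | 4

Derivation:
After WHERE (1 rows):
books.kind | books.id
red | 4
After GROUP BY (1 rows):
books.kind | max_id
red | 4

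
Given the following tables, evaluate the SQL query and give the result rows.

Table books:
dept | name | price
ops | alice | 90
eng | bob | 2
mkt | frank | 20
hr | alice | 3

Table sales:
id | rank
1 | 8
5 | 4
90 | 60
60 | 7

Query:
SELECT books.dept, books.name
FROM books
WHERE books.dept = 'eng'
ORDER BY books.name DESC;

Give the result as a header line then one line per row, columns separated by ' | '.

After WHERE (1 rows):
books.dept | books.name | books.price
eng | bob | 2
After SELECT (1 rows):
books.dept | books.name
eng | bob
After ORDER BY (1 rows):
books.dept | books.name
eng | bob

== RESULT ==
books.dept | books.name
eng | bob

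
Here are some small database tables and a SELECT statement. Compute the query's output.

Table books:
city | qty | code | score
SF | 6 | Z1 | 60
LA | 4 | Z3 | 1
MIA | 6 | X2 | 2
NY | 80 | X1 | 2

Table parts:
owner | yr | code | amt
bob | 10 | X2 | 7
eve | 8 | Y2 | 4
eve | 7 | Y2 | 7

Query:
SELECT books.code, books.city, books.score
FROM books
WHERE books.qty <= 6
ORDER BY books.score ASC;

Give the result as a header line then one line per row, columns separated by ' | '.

After WHERE (3 rows):
books.city | books.qty | books.code | books.score
SF | 6 | Z1 | 60
LA | 4 | Z3 | 1
MIA | 6 | X2 | 2
After SELECT (3 rows):
books.code | books.city | books.score
Z1 | SF | 60
Z3 | LA | 1
X2 | MIA | 2
After ORDER BY (3 rows):
books.code | books.city | books.score
Z3 | LA | 1
X2 | MIA | 2
Z1 | SF | 60

== RESULT ==
books.code | books.city | books.score
Z3 | LA | 1
X2 | MIA | 2
Z1 | SF | 60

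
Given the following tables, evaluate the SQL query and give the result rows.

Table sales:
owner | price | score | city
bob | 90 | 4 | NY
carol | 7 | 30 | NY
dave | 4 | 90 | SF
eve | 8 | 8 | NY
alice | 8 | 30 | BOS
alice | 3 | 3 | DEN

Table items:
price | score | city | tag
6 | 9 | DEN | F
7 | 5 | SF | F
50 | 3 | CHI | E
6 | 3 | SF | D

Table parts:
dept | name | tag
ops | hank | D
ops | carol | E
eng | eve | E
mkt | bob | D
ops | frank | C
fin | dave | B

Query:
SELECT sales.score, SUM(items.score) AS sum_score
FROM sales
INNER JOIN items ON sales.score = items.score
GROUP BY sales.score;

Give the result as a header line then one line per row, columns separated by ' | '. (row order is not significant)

After JOIN items (2 rows):
sales.owner | sales.price | sales.score | sales.city | items.price | items.score | items.city | items.tag
alice | 3 | 3 | DEN | 50 | 3 | CHI | E
alice | 3 | 3 | DEN | 6 | 3 | SF | D
After GROUP BY (1 rows):
sales.score | sum_score
3 | 6

== RESULT ==
sales.score | sum_score
3 | 6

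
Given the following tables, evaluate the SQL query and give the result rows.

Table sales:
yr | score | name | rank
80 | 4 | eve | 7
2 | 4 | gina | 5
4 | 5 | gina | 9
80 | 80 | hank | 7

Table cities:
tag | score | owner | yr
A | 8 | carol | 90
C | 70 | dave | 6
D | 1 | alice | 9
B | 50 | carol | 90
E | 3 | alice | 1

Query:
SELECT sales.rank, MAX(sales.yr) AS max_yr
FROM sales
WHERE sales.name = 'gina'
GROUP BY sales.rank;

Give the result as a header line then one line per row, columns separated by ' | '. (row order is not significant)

== RESULT ==
sales.rank | max_yr
5 | 2
9 | 4

Derivation:
After WHERE (2 rows):
sales.yr | sales.score | sales.name | sales.rank
2 | 4 | gina | 5
4 | 5 | gina | 9
After GROUP BY (2 rows):
sales.rank | max_yr
5 | 2
9 | 4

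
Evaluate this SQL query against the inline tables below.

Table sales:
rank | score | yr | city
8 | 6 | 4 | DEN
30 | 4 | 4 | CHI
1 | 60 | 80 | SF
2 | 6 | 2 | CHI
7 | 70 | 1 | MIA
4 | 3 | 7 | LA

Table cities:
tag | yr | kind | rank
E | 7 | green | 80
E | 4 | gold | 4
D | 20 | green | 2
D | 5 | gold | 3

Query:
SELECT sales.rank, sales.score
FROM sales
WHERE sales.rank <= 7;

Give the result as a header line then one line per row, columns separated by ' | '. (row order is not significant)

After WHERE (4 rows):
sales.rank | sales.score | sales.yr | sales.city
1 | 60 | 80 | SF
2 | 6 | 2 | CHI
7 | 70 | 1 | MIA
4 | 3 | 7 | LA
After SELECT (4 rows):
sales.rank | sales.score
1 | 60
2 | 6
7 | 70
4 | 3

== RESULT ==
sales.rank | sales.score
1 | 60
2 | 6
7 | 70
4 | 3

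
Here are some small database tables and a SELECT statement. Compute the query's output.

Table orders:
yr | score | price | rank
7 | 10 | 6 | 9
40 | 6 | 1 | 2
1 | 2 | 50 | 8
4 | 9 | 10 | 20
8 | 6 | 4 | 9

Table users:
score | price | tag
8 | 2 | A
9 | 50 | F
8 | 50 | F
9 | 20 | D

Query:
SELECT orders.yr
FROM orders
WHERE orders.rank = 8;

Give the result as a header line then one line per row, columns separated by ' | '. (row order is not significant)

== RESULT ==
orders.yr
1

Derivation:
After WHERE (1 rows):
orders.yr | orders.score | orders.price | orders.rank
1 | 2 | 50 | 8
After SELECT (1 rows):
orders.yr
1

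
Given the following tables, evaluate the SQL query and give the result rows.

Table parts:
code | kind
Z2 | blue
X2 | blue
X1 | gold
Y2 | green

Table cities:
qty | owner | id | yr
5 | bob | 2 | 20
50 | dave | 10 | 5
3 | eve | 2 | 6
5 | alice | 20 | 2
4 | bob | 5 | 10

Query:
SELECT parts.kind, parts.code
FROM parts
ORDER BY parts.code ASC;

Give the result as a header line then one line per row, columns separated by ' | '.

== RESULT ==
parts.kind | parts.code
gold | X1
blue | X2
green | Y2
blue | Z2

Derivation:
After SELECT (4 rows):
parts.kind | parts.code
blue | Z2
blue | X2
gold | X1
green | Y2
After ORDER BY (4 rows):
parts.kind | parts.code
gold | X1
blue | X2
green | Y2
blue | Z2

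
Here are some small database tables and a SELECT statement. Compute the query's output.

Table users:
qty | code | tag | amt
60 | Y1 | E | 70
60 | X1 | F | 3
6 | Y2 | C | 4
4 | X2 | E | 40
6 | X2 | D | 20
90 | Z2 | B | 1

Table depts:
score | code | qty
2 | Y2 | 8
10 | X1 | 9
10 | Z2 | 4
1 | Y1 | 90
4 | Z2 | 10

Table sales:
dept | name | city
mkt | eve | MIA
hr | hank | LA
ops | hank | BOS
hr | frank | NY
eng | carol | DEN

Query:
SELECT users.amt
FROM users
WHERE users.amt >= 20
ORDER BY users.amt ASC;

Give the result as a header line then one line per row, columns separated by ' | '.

== RESULT ==
users.amt
20
40
70

Derivation:
After WHERE (3 rows):
users.qty | users.code | users.tag | users.amt
60 | Y1 | E | 70
4 | X2 | E | 40
6 | X2 | D | 20
After SELECT (3 rows):
users.amt
70
40
20
After ORDER BY (3 rows):
users.amt
20
40
70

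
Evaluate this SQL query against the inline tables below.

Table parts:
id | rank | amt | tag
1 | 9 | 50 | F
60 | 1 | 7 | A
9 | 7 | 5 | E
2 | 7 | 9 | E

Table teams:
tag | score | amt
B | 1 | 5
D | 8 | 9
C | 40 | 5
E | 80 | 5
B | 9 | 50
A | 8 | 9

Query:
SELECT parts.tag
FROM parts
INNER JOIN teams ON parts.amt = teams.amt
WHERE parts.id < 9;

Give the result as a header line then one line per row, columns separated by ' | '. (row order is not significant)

After JOIN teams (6 rows):
parts.id | parts.rank | parts.amt | parts.tag | teams.tag | teams.score | teams.amt
1 | 9 | 50 | F | B | 9 | 50
9 | 7 | 5 | E | B | 1 | 5
9 | 7 | 5 | E | C | 40 | 5
9 | 7 | 5 | E | E | 80 | 5
2 | 7 | 9 | E | D | 8 | 9
2 | 7 | 9 | E | A | 8 | 9
After WHERE (3 rows):
parts.id | parts.rank | parts.amt | parts.tag | teams.tag | teams.score | teams.amt
1 | 9 | 50 | F | B | 9 | 50
2 | 7 | 9 | E | D | 8 | 9
2 | 7 | 9 | E | A | 8 | 9
After SELECT (3 rows):
parts.tag
F
E
E

== RESULT ==
parts.tag
F
E
E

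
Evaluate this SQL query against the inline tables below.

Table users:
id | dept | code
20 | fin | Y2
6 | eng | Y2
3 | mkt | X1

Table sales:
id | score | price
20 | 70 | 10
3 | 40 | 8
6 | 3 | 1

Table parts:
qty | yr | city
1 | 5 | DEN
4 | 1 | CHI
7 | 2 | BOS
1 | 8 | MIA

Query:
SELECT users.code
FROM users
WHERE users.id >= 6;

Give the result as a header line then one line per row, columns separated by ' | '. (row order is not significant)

== RESULT ==
users.code
Y2
Y2

Derivation:
After WHERE (2 rows):
users.id | users.dept | users.code
20 | fin | Y2
6 | eng | Y2
After SELECT (2 rows):
users.code
Y2
Y2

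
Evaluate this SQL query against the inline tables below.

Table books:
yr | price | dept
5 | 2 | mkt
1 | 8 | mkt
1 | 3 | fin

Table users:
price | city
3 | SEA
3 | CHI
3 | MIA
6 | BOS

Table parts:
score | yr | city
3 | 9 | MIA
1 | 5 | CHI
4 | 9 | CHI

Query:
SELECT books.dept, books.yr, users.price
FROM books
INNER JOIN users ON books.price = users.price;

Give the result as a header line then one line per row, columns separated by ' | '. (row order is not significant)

After JOIN users (3 rows):
books.yr | books.price | books.dept | users.price | users.city
1 | 3 | fin | 3 | SEA
1 | 3 | fin | 3 | CHI
1 | 3 | fin | 3 | MIA
After SELECT (3 rows):
books.dept | books.yr | users.price
fin | 1 | 3
fin | 1 | 3
fin | 1 | 3

== RESULT ==
books.dept | books.yr | users.price
fin | 1 | 3
fin | 1 | 3
fin | 1 | 3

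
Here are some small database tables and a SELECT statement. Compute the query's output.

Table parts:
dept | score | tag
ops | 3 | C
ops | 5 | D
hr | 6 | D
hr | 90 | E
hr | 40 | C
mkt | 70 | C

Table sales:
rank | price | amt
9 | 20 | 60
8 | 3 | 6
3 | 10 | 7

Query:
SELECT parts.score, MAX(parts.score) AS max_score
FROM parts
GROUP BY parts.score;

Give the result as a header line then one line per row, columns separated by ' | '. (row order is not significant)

== RESULT ==
parts.score | max_score
3 | 3
5 | 5
6 | 6
90 | 90
40 | 40
70 | 70

Derivation:
After GROUP BY (6 rows):
parts.score | max_score
3 | 3
5 | 5
6 | 6
90 | 90
40 | 40
70 | 70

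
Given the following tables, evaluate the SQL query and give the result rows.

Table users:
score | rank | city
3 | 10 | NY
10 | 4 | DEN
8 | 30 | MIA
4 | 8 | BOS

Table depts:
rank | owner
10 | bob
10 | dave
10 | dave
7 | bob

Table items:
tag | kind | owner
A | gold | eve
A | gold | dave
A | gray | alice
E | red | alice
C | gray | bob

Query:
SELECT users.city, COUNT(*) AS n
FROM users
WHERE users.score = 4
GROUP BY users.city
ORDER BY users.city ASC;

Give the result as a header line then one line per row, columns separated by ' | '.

After WHERE (1 rows):
users.score | users.rank | users.city
4 | 8 | BOS
After GROUP BY (1 rows):
users.city | n
BOS | 1
After ORDER BY (1 rows):
users.city | n
BOS | 1

== RESULT ==
users.city | n
BOS | 1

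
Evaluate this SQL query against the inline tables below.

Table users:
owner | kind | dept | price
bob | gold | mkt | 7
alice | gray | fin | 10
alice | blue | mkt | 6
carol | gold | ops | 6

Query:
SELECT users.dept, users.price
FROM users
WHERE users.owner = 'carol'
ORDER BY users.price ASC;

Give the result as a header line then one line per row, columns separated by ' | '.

== RESULT ==
users.dept | users.price
ops | 6

Derivation:
After WHERE (1 rows):
users.owner | users.kind | users.dept | users.price
carol | gold | ops | 6
After SELECT (1 rows):
users.dept | users.price
ops | 6
After ORDER BY (1 rows):
users.dept | users.price
ops | 6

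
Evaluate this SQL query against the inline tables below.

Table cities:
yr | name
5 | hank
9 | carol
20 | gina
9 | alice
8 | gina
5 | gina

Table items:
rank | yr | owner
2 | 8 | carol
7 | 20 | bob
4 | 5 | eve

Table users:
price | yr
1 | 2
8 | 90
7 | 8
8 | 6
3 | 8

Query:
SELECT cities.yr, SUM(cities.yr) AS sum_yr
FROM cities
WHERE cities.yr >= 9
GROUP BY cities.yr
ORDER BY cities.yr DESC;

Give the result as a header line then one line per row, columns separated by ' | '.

After WHERE (3 rows):
cities.yr | cities.name
9 | carol
20 | gina
9 | alice
After GROUP BY (2 rows):
cities.yr | sum_yr
9 | 18
20 | 20
After ORDER BY (2 rows):
cities.yr | sum_yr
20 | 20
9 | 18

== RESULT ==
cities.yr | sum_yr
20 | 20
9 | 18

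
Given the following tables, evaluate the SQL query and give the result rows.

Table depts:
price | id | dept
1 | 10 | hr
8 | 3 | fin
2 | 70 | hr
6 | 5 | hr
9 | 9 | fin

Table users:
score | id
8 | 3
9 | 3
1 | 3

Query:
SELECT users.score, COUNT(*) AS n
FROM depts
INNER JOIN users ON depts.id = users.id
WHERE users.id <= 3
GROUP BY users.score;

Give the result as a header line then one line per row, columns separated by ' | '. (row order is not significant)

After JOIN users (3 rows):
depts.price | depts.id | depts.dept | users.score | users.id
8 | 3 | fin | 8 | 3
8 | 3 | fin | 9 | 3
8 | 3 | fin | 1 | 3
After WHERE (3 rows):
depts.price | depts.id | depts.dept | users.score | users.id
8 | 3 | fin | 8 | 3
8 | 3 | fin | 9 | 3
8 | 3 | fin | 1 | 3
After GROUP BY (3 rows):
users.score | n
8 | 1
9 | 1
1 | 1

== RESULT ==
users.score | n
8 | 1
9 | 1
1 | 1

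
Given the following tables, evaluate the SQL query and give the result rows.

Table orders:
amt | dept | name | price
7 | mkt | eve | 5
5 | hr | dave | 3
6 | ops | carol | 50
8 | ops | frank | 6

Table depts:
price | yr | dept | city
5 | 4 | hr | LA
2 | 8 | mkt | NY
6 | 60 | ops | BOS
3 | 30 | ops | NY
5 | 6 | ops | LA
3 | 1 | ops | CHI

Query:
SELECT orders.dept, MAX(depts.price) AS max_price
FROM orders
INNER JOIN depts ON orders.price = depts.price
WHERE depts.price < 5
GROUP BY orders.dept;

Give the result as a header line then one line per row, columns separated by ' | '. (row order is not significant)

After JOIN depts (5 rows):
orders.amt | orders.dept | orders.name | orders.price | depts.price | depts.yr | depts.dept | depts.city
7 | mkt | eve | 5 | 5 | 4 | hr | LA
7 | mkt | eve | 5 | 5 | 6 | ops | LA
5 | hr | dave | 3 | 3 | 30 | ops | NY
5 | hr | dave | 3 | 3 | 1 | ops | CHI
8 | ops | frank | 6 | 6 | 60 | ops | BOS
After WHERE (2 rows):
orders.amt | orders.dept | orders.name | orders.price | depts.price | depts.yr | depts.dept | depts.city
5 | hr | dave | 3 | 3 | 30 | ops | NY
5 | hr | dave | 3 | 3 | 1 | ops | CHI
After GROUP BY (1 rows):
orders.dept | max_price
hr | 3

== RESULT ==
orders.dept | max_price
hr | 3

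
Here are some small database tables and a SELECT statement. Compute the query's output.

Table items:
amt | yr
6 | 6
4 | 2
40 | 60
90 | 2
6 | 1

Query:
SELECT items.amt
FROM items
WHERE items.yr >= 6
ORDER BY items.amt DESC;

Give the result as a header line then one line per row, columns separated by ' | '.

== RESULT ==
items.amt
40
6

Derivation:
After WHERE (2 rows):
items.amt | items.yr
6 | 6
40 | 60
After SELECT (2 rows):
items.amt
6
40
After ORDER BY (2 rows):
items.amt
40
6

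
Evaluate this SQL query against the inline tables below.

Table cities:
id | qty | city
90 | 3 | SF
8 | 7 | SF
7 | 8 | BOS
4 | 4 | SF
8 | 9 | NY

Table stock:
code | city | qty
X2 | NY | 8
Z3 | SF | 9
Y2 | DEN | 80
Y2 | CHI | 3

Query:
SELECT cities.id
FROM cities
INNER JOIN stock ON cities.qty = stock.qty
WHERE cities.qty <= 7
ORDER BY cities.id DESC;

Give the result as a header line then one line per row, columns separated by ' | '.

== RESULT ==
cities.id
90

Derivation:
After JOIN stock (3 rows):
cities.id | cities.qty | cities.city | stock.code | stock.city | stock.qty
90 | 3 | SF | Y2 | CHI | 3
7 | 8 | BOS | X2 | NY | 8
8 | 9 | NY | Z3 | SF | 9
After WHERE (1 rows):
cities.id | cities.qty | cities.city | stock.code | stock.city | stock.qty
90 | 3 | SF | Y2 | CHI | 3
After SELECT (1 rows):
cities.id
90
After ORDER BY (1 rows):
cities.id
90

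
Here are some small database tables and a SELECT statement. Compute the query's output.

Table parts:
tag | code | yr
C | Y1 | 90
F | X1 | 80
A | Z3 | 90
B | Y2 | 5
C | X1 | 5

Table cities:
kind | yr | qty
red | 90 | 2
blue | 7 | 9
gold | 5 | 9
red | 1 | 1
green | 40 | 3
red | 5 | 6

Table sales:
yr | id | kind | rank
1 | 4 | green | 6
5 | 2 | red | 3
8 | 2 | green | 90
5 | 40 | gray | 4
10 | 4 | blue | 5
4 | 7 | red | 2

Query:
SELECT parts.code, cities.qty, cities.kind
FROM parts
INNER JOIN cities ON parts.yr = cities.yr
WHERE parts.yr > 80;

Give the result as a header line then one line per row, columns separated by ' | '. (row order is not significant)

After JOIN cities (6 rows):
parts.tag | parts.code | parts.yr | cities.kind | cities.yr | cities.qty
C | Y1 | 90 | red | 90 | 2
A | Z3 | 90 | red | 90 | 2
B | Y2 | 5 | gold | 5 | 9
B | Y2 | 5 | red | 5 | 6
C | X1 | 5 | gold | 5 | 9
C | X1 | 5 | red | 5 | 6
After WHERE (2 rows):
parts.tag | parts.code | parts.yr | cities.kind | cities.yr | cities.qty
C | Y1 | 90 | red | 90 | 2
A | Z3 | 90 | red | 90 | 2
After SELECT (2 rows):
parts.code | cities.qty | cities.kind
Y1 | 2 | red
Z3 | 2 | red

== RESULT ==
parts.code | cities.qty | cities.kind
Y1 | 2 | red
Z3 | 2 | red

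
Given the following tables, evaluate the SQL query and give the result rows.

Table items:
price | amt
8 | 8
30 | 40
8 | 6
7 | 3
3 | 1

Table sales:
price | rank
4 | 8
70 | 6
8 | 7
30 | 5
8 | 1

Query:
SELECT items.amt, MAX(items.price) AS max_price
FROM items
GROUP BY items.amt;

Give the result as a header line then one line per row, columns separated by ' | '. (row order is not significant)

== RESULT ==
items.amt | max_price
8 | 8
40 | 30
6 | 8
3 | 7
1 | 3

Derivation:
After GROUP BY (5 rows):
items.amt | max_price
8 | 8
40 | 30
6 | 8
3 | 7
1 | 3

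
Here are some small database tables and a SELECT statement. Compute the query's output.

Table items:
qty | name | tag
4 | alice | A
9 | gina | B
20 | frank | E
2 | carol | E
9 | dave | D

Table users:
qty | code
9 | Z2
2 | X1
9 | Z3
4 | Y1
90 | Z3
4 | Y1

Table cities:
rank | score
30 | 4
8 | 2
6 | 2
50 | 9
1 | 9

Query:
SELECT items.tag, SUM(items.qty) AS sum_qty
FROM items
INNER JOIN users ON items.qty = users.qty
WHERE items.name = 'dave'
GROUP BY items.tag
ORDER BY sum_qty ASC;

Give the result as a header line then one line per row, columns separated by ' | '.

== RESULT ==
items.tag | sum_qty
D | 18

Derivation:
After JOIN users (7 rows):
items.qty | items.name | items.tag | users.qty | users.code
4 | alice | A | 4 | Y1
4 | alice | A | 4 | Y1
9 | gina | B | 9 | Z2
9 | gina | B | 9 | Z3
2 | carol | E | 2 | X1
9 | dave | D | 9 | Z2
9 | dave | D | 9 | Z3
After WHERE (2 rows):
items.qty | items.name | items.tag | users.qty | users.code
9 | dave | D | 9 | Z2
9 | dave | D | 9 | Z3
After GROUP BY (1 rows):
items.tag | sum_qty
D | 18
After ORDER BY (1 rows):
items.tag | sum_qty
D | 18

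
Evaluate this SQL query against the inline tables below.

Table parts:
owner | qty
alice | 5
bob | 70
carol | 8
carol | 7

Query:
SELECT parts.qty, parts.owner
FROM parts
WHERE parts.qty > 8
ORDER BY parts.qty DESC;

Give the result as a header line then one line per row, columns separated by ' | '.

== RESULT ==
parts.qty | parts.owner
70 | bob

Derivation:
After WHERE (1 rows):
parts.owner | parts.qty
bob | 70
After SELECT (1 rows):
parts.qty | parts.owner
70 | bob
After ORDER BY (1 rows):
parts.qty | parts.owner
70 | bob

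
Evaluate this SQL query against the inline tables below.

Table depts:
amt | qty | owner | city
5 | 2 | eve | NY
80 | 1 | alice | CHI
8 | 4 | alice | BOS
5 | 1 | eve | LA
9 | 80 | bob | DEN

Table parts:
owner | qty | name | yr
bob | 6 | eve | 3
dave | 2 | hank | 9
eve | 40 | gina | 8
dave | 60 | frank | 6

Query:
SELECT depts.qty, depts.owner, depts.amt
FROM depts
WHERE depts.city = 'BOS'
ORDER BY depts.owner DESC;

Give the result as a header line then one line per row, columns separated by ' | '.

After WHERE (1 rows):
depts.amt | depts.qty | depts.owner | depts.city
8 | 4 | alice | BOS
After SELECT (1 rows):
depts.qty | depts.owner | depts.amt
4 | alice | 8
After ORDER BY (1 rows):
depts.qty | depts.owner | depts.amt
4 | alice | 8

== RESULT ==
depts.qty | depts.owner | depts.amt
4 | alice | 8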